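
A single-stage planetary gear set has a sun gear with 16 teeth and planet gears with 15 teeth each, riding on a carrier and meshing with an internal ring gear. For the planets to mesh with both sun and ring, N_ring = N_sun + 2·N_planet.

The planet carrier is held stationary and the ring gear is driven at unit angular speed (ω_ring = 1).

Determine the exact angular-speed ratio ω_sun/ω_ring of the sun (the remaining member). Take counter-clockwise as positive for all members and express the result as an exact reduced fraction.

N_ring = 16 + 2·15 = 46
16(ω_s−ω_c) = −46(ω_r−ω_c),  ω_c=0, ω_r=1
ω_s = 0 − (46/16)(1−0) = -23/8
ω_s/ω_r = -23/8

-23/8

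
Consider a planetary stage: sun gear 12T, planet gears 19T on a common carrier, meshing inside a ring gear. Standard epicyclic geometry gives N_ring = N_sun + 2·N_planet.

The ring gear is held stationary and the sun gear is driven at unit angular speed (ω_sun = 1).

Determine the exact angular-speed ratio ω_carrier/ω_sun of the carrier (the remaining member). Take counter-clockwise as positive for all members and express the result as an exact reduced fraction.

6/31

N_ring = 12 + 2·19 = 50
12(ω_s−ω_c) = −50(ω_r−ω_c),  ω_r=0, ω_s=1
12(1−ω_c) = −50(0−ω_c)  ⇒  62ω_c = 12  ⇒  ω_c = 6/31
ω_c/ω_s = 6/31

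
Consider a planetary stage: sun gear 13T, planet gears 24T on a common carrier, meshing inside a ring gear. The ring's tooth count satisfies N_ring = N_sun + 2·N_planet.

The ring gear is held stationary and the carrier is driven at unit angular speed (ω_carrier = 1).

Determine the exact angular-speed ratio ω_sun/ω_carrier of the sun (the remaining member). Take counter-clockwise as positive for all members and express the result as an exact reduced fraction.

N_ring = 13 + 2·24 = 61
13(ω_s−ω_c) = −61(ω_r−ω_c),  ω_r=0, ω_c=1
ω_s = 1 − (61/13)(0−1) = 74/13
ω_s/ω_c = 74/13

74/13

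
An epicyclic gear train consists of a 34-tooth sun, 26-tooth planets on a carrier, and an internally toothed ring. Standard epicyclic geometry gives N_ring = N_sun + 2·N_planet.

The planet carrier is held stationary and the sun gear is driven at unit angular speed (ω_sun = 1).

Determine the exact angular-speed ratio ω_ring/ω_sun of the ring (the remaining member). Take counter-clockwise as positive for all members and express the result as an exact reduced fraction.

-17/43

N_ring = 34 + 2·26 = 86
34(ω_s−ω_c) = −86(ω_r−ω_c),  ω_c=0, ω_s=1
ω_r = 0 − (34/86)(1−0) = -17/43
ω_r/ω_s = -17/43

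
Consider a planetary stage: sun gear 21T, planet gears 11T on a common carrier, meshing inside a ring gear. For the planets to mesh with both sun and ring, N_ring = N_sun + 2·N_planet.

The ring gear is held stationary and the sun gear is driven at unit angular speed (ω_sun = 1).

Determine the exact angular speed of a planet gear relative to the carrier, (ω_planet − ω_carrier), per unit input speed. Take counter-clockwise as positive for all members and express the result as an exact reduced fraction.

N_ring = 21 + 2·11 = 43
21(ω_s−ω_c) = −43(ω_r−ω_c),  ω_r=0, ω_s=1
21(1−ω_c) = −43(0−ω_c)  ⇒  64ω_c = 21  ⇒  ω_c = 21/64
sun–planet: 21·(1−21/64) = −11·(ω_p−ω_c)  ⇒  ω_p−ω_c = −(21/11)·(43/64) = -903/704

-903/704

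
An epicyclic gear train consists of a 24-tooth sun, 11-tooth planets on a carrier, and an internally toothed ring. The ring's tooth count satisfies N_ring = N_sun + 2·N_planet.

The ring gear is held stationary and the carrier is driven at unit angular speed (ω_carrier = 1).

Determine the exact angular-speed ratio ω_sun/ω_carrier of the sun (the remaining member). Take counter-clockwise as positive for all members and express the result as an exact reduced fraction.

35/12

N_ring = 24 + 2·11 = 46
24(ω_s−ω_c) = −46(ω_r−ω_c),  ω_r=0, ω_c=1
ω_s = 1 − (46/24)(0−1) = 35/12
ω_s/ω_c = 35/12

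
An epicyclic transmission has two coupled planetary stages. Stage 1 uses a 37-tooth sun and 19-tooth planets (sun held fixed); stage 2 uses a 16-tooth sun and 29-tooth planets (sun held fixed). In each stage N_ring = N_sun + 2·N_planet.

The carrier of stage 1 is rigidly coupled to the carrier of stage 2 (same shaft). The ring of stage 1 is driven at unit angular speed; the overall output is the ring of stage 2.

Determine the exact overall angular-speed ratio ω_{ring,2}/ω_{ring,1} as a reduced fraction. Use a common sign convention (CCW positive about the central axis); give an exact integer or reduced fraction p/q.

Stage 1: N_ring = 37 + 2·19 = 75
Stage 1: 37(ω_s−ω_c) = −75(ω_r−ω_c),  ω_s=0, ω_r=1
Stage 1: 37(0−ω_c) = −75(1−ω_c)  ⇒  112ω_c = 75  ⇒  ω_c = 75/112
  ⇒ ω_c¹/ω_r¹ = 75/112
Stage 2: N_ring = 16 + 2·29 = 74
Stage 2: 16(ω_s−ω_c) = −74(ω_r−ω_c),  ω_s=0, ω_c=1
Stage 2: ω_r = 1 − (16/74)(0−1) = 45/37
  ⇒ ω_r²/ω_c² = 45/37
Coupling ω_c² = ω_c¹ ⇒ overall = 75/112 × 45/37 = 3375/4144

3375/4144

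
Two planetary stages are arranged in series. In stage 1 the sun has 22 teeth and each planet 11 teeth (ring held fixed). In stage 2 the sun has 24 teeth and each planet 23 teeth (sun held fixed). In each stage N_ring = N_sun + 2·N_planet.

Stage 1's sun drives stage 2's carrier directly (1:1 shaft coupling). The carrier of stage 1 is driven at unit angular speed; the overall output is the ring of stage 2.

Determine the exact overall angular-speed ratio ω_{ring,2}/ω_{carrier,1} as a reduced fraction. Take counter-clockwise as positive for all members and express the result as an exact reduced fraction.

Stage 1: N_ring = 22 + 2·11 = 44
Stage 1: 22(ω_s−ω_c) = −44(ω_r−ω_c),  ω_r=0, ω_c=1
Stage 1: ω_s = 1 − (44/22)(0−1) = 3
  ⇒ ω_s¹/ω_c¹ = 3
Stage 2: N_ring = 24 + 2·23 = 70
Stage 2: 24(ω_s−ω_c) = −70(ω_r−ω_c),  ω_s=0, ω_c=1
Stage 2: ω_r = 1 − (24/70)(0−1) = 47/35
  ⇒ ω_r²/ω_c² = 47/35
Coupling ω_c² = ω_s¹ ⇒ overall = 3 × 47/35 = 141/35

141/35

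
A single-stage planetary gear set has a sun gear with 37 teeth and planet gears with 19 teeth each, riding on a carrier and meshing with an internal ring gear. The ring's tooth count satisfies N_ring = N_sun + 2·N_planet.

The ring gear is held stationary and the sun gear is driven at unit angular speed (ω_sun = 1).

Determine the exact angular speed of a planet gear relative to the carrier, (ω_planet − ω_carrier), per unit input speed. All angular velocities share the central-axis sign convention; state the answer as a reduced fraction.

N_ring = 37 + 2·19 = 75
37(ω_s−ω_c) = −75(ω_r−ω_c),  ω_r=0, ω_s=1
37(1−ω_c) = −75(0−ω_c)  ⇒  112ω_c = 37  ⇒  ω_c = 37/112
sun–planet: 37·(1−37/112) = −19·(ω_p−ω_c)  ⇒  ω_p−ω_c = −(37/19)·(75/112) = -2775/2128

-2775/2128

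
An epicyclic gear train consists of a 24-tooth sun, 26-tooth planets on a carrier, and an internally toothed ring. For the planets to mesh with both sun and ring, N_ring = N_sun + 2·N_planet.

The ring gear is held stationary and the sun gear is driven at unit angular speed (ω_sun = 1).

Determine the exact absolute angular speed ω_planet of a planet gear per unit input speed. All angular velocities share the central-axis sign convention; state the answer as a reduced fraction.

N_ring = 24 + 2·26 = 76
24(ω_s−ω_c) = −76(ω_r−ω_c),  ω_r=0, ω_s=1
24(1−ω_c) = −76(0−ω_c)  ⇒  100ω_c = 24  ⇒  ω_c = 6/25
sun–planet: 24·(1−6/25) = −26·(ω_p−ω_c)  ⇒  ω_p−ω_c = −(24/26)·(19/25) = -228/325
ω_p = 6/25 − 228/325 = -6/13

-6/13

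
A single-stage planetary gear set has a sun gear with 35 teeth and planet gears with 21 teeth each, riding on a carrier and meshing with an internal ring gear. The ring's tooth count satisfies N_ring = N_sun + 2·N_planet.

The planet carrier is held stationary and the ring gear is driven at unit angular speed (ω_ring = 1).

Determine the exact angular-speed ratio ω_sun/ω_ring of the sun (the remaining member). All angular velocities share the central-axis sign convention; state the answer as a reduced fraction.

N_ring = 35 + 2·21 = 77
35(ω_s−ω_c) = −77(ω_r−ω_c),  ω_c=0, ω_r=1
ω_s = 0 − (77/35)(1−0) = -11/5
ω_s/ω_r = -11/5

-11/5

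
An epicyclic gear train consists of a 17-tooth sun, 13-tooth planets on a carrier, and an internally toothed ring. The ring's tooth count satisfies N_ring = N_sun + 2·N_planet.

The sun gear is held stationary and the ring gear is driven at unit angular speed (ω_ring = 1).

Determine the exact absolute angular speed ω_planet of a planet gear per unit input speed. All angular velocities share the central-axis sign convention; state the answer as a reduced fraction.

N_ring = 17 + 2·13 = 43
17(ω_s−ω_c) = −43(ω_r−ω_c),  ω_s=0, ω_r=1
17(0−ω_c) = −43(1−ω_c)  ⇒  60ω_c = 43  ⇒  ω_c = 43/60
sun–planet: 17·(0−43/60) = −13·(ω_p−ω_c)  ⇒  ω_p−ω_c = −(17/13)·(-43/60) = 731/780
ω_p = 43/60 + 731/780 = 43/26

43/26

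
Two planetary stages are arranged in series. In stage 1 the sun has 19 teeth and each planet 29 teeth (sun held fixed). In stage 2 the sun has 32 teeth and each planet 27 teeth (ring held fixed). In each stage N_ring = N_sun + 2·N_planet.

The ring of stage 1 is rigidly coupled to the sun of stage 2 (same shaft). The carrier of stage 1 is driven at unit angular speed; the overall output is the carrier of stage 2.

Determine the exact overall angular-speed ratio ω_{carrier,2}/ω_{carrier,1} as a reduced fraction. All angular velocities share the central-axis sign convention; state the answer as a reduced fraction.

1536/4543

Stage 1: N_ring = 19 + 2·29 = 77
Stage 1: 19(ω_s−ω_c) = −77(ω_r−ω_c),  ω_s=0, ω_c=1
Stage 1: ω_r = 1 − (19/77)(0−1) = 96/77
  ⇒ ω_r¹/ω_c¹ = 96/77
Stage 2: N_ring = 32 + 2·27 = 86
Stage 2: 32(ω_s−ω_c) = −86(ω_r−ω_c),  ω_r=0, ω_s=1
Stage 2: 32(1−ω_c) = −86(0−ω_c)  ⇒  118ω_c = 32  ⇒  ω_c = 16/59
  ⇒ ω_c²/ω_s² = 16/59
Coupling ω_s² = ω_r¹ ⇒ overall = 96/77 × 16/59 = 1536/4543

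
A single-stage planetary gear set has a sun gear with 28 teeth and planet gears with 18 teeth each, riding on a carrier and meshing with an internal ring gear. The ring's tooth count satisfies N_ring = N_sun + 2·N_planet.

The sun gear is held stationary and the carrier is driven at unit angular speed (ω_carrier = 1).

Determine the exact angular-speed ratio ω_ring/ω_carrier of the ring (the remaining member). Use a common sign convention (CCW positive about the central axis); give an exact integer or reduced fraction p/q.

N_ring = 28 + 2·18 = 64
28(ω_s−ω_c) = −64(ω_r−ω_c),  ω_s=0, ω_c=1
ω_r = 1 − (28/64)(0−1) = 23/16
ω_r/ω_c = 23/16

23/16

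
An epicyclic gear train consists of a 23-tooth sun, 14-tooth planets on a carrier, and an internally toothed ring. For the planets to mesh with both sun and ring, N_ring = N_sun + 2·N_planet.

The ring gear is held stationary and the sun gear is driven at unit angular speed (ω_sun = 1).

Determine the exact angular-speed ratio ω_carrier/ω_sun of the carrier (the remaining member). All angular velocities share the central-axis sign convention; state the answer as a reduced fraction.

N_ring = 23 + 2·14 = 51
23(ω_s−ω_c) = −51(ω_r−ω_c),  ω_r=0, ω_s=1
23(1−ω_c) = −51(0−ω_c)  ⇒  74ω_c = 23  ⇒  ω_c = 23/74
ω_c/ω_s = 23/74

23/74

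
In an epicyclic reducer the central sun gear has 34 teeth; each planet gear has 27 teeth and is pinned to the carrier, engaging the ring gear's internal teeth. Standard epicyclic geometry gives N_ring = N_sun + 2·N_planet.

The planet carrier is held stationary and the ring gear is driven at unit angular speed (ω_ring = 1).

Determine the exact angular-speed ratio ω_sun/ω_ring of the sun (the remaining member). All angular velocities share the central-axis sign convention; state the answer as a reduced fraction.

-44/17

N_ring = 34 + 2·27 = 88
34(ω_s−ω_c) = −88(ω_r−ω_c),  ω_c=0, ω_r=1
ω_s = 0 − (88/34)(1−0) = -44/17
ω_s/ω_r = -44/17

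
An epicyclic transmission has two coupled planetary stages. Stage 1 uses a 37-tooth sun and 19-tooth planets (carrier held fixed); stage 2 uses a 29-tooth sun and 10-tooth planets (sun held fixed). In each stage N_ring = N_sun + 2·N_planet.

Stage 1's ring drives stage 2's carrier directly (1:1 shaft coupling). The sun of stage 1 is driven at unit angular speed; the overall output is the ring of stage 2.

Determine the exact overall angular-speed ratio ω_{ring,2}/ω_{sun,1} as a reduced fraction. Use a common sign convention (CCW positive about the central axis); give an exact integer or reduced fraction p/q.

-962/1225

Stage 1: N_ring = 37 + 2·19 = 75
Stage 1: 37(ω_s−ω_c) = −75(ω_r−ω_c),  ω_c=0, ω_s=1
Stage 1: ω_r = 0 − (37/75)(1−0) = -37/75
  ⇒ ω_r¹/ω_s¹ = -37/75
Stage 2: N_ring = 29 + 2·10 = 49
Stage 2: 29(ω_s−ω_c) = −49(ω_r−ω_c),  ω_s=0, ω_c=1
Stage 2: ω_r = 1 − (29/49)(0−1) = 78/49
  ⇒ ω_r²/ω_c² = 78/49
Coupling ω_c² = ω_r¹ ⇒ overall = -37/75 × 78/49 = -962/1225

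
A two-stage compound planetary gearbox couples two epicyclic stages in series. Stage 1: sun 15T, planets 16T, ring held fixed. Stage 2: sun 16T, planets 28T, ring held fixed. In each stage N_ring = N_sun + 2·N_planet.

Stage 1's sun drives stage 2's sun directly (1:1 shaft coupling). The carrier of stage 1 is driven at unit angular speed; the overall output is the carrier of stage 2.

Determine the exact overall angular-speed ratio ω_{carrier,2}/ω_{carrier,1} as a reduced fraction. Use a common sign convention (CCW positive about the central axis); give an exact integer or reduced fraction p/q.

Stage 1: N_ring = 15 + 2·16 = 47
Stage 1: 15(ω_s−ω_c) = −47(ω_r−ω_c),  ω_r=0, ω_c=1
Stage 1: ω_s = 1 − (47/15)(0−1) = 62/15
  ⇒ ω_s¹/ω_c¹ = 62/15
Stage 2: N_ring = 16 + 2·28 = 72
Stage 2: 16(ω_s−ω_c) = −72(ω_r−ω_c),  ω_r=0, ω_s=1
Stage 2: 16(1−ω_c) = −72(0−ω_c)  ⇒  88ω_c = 16  ⇒  ω_c = 2/11
  ⇒ ω_c²/ω_s² = 2/11
Coupling ω_s² = ω_s¹ ⇒ overall = 62/15 × 2/11 = 124/165

124/165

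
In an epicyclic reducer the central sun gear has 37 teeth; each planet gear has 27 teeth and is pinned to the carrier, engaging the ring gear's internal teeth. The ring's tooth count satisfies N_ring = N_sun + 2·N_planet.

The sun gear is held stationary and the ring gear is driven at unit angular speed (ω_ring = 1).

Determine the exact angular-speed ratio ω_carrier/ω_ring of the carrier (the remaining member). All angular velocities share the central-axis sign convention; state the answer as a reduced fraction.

91/128

N_ring = 37 + 2·27 = 91
37(ω_s−ω_c) = −91(ω_r−ω_c),  ω_s=0, ω_r=1
37(0−ω_c) = −91(1−ω_c)  ⇒  128ω_c = 91  ⇒  ω_c = 91/128
ω_c/ω_r = 91/128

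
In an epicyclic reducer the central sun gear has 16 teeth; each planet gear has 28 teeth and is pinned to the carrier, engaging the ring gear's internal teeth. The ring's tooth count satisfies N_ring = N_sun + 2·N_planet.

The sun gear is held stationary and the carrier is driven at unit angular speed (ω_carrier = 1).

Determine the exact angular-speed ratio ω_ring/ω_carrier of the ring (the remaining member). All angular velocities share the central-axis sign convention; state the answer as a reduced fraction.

N_ring = 16 + 2·28 = 72
16(ω_s−ω_c) = −72(ω_r−ω_c),  ω_s=0, ω_c=1
ω_r = 1 − (16/72)(0−1) = 11/9
ω_r/ω_c = 11/9

11/9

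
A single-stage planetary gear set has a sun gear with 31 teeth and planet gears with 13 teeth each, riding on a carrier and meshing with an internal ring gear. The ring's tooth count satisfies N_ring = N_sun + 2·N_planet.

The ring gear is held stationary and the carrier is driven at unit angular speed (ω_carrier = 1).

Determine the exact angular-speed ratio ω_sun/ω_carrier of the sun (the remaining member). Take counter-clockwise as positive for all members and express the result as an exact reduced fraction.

N_ring = 31 + 2·13 = 57
31(ω_s−ω_c) = −57(ω_r−ω_c),  ω_r=0, ω_c=1
ω_s = 1 − (57/31)(0−1) = 88/31
ω_s/ω_c = 88/31

88/31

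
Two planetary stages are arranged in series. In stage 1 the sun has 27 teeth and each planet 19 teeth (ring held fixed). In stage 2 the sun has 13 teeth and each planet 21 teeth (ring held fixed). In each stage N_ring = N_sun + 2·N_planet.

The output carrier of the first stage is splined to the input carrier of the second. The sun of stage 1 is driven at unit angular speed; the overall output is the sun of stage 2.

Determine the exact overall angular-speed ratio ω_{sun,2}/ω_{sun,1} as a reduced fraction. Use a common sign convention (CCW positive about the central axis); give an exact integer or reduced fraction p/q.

459/299

Stage 1: N_ring = 27 + 2·19 = 65
Stage 1: 27(ω_s−ω_c) = −65(ω_r−ω_c),  ω_r=0, ω_s=1
Stage 1: 27(1−ω_c) = −65(0−ω_c)  ⇒  92ω_c = 27  ⇒  ω_c = 27/92
  ⇒ ω_c¹/ω_s¹ = 27/92
Stage 2: N_ring = 13 + 2·21 = 55
Stage 2: 13(ω_s−ω_c) = −55(ω_r−ω_c),  ω_r=0, ω_c=1
Stage 2: ω_s = 1 − (55/13)(0−1) = 68/13
  ⇒ ω_s²/ω_c² = 68/13
Coupling ω_c² = ω_c¹ ⇒ overall = 27/92 × 68/13 = 459/299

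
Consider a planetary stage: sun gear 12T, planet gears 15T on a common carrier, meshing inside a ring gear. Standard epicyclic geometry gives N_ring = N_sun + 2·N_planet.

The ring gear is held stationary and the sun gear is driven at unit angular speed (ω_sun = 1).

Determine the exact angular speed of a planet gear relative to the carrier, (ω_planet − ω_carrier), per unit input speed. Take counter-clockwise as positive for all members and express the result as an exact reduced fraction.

N_ring = 12 + 2·15 = 42
12(ω_s−ω_c) = −42(ω_r−ω_c),  ω_r=0, ω_s=1
12(1−ω_c) = −42(0−ω_c)  ⇒  54ω_c = 12  ⇒  ω_c = 2/9
sun–planet: 12·(1−2/9) = −15·(ω_p−ω_c)  ⇒  ω_p−ω_c = −(12/15)·(7/9) = -28/45

-28/45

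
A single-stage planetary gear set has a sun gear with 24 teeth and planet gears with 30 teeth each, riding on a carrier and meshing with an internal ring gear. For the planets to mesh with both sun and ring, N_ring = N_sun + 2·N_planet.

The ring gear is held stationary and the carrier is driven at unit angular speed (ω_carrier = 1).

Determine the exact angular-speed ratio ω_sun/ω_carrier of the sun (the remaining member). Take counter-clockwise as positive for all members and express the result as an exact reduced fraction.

N_ring = 24 + 2·30 = 84
24(ω_s−ω_c) = −84(ω_r−ω_c),  ω_r=0, ω_c=1
ω_s = 1 − (84/24)(0−1) = 9/2
ω_s/ω_c = 9/2

9/2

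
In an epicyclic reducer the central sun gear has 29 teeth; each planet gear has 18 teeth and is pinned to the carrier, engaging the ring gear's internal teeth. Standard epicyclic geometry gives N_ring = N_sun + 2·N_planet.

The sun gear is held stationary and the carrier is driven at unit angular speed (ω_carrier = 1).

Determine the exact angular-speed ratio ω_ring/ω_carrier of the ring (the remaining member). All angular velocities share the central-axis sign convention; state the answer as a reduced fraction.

N_ring = 29 + 2·18 = 65
29(ω_s−ω_c) = −65(ω_r−ω_c),  ω_s=0, ω_c=1
ω_r = 1 − (29/65)(0−1) = 94/65
ω_r/ω_c = 94/65

94/65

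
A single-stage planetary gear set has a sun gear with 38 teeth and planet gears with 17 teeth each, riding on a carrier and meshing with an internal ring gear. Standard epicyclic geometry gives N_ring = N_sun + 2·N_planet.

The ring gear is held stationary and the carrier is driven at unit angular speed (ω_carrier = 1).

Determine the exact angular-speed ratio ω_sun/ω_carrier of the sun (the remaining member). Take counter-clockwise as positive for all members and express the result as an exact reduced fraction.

55/19

N_ring = 38 + 2·17 = 72
38(ω_s−ω_c) = −72(ω_r−ω_c),  ω_r=0, ω_c=1
ω_s = 1 − (72/38)(0−1) = 55/19
ω_s/ω_c = 55/19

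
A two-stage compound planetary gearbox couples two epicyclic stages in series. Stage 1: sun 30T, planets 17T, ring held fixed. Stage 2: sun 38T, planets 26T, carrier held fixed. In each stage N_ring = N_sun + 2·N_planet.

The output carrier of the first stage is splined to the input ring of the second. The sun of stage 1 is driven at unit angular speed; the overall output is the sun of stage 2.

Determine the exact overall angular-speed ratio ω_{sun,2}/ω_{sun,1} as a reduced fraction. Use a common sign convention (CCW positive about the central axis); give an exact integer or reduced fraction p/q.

Stage 1: N_ring = 30 + 2·17 = 64
Stage 1: 30(ω_s−ω_c) = −64(ω_r−ω_c),  ω_r=0, ω_s=1
Stage 1: 30(1−ω_c) = −64(0−ω_c)  ⇒  94ω_c = 30  ⇒  ω_c = 15/47
  ⇒ ω_c¹/ω_s¹ = 15/47
Stage 2: N_ring = 38 + 2·26 = 90
Stage 2: 38(ω_s−ω_c) = −90(ω_r−ω_c),  ω_c=0, ω_r=1
Stage 2: ω_s = 0 − (90/38)(1−0) = -45/19
  ⇒ ω_s²/ω_r² = -45/19
Coupling ω_r² = ω_c¹ ⇒ overall = 15/47 × -45/19 = -675/893

-675/893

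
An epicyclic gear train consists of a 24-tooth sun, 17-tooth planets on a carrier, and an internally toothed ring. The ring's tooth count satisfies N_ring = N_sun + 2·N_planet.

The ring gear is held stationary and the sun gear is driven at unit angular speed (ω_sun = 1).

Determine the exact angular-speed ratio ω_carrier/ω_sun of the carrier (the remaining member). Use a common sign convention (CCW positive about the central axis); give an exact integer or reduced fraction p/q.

N_ring = 24 + 2·17 = 58
24(ω_s−ω_c) = −58(ω_r−ω_c),  ω_r=0, ω_s=1
24(1−ω_c) = −58(0−ω_c)  ⇒  82ω_c = 24  ⇒  ω_c = 12/41
ω_c/ω_s = 12/41

12/41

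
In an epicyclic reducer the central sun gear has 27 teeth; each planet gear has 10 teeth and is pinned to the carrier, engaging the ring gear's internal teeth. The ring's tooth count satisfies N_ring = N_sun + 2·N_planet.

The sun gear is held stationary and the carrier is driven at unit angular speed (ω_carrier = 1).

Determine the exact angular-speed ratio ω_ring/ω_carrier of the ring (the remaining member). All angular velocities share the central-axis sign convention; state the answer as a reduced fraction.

N_ring = 27 + 2·10 = 47
27(ω_s−ω_c) = −47(ω_r−ω_c),  ω_s=0, ω_c=1
ω_r = 1 − (27/47)(0−1) = 74/47
ω_r/ω_c = 74/47

74/47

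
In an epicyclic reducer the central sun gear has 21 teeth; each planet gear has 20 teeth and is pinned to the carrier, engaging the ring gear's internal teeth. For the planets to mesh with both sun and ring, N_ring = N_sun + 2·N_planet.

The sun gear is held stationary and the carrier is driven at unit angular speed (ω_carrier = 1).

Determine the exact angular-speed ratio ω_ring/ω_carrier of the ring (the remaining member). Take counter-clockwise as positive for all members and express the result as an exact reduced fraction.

N_ring = 21 + 2·20 = 61
21(ω_s−ω_c) = −61(ω_r−ω_c),  ω_s=0, ω_c=1
ω_r = 1 − (21/61)(0−1) = 82/61
ω_r/ω_c = 82/61

82/61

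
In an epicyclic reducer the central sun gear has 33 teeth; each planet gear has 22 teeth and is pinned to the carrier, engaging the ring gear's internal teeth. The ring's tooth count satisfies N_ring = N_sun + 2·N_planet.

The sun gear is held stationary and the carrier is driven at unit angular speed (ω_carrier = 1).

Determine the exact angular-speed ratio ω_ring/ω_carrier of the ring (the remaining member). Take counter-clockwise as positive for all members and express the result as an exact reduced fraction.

10/7

N_ring = 33 + 2·22 = 77
33(ω_s−ω_c) = −77(ω_r−ω_c),  ω_s=0, ω_c=1
ω_r = 1 − (33/77)(0−1) = 10/7
ω_r/ω_c = 10/7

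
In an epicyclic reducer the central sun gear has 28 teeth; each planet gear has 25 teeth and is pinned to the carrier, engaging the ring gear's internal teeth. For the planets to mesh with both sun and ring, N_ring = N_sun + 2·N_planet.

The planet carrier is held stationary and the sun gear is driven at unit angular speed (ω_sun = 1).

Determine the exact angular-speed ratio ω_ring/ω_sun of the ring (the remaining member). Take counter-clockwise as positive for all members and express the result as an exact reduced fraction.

-14/39

N_ring = 28 + 2·25 = 78
28(ω_s−ω_c) = −78(ω_r−ω_c),  ω_c=0, ω_s=1
ω_r = 0 − (28/78)(1−0) = -14/39
ω_r/ω_s = -14/39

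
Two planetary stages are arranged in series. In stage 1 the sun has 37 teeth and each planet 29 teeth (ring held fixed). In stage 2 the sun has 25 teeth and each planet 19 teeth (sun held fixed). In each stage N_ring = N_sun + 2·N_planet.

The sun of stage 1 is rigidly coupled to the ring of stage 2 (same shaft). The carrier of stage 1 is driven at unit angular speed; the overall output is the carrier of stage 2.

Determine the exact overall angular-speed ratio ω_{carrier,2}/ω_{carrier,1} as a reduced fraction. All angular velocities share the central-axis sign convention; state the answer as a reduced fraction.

Stage 1: N_ring = 37 + 2·29 = 95
Stage 1: 37(ω_s−ω_c) = −95(ω_r−ω_c),  ω_r=0, ω_c=1
Stage 1: ω_s = 1 − (95/37)(0−1) = 132/37
  ⇒ ω_s¹/ω_c¹ = 132/37
Stage 2: N_ring = 25 + 2·19 = 63
Stage 2: 25(ω_s−ω_c) = −63(ω_r−ω_c),  ω_s=0, ω_r=1
Stage 2: 25(0−ω_c) = −63(1−ω_c)  ⇒  88ω_c = 63  ⇒  ω_c = 63/88
  ⇒ ω_c²/ω_r² = 63/88
Coupling ω_r² = ω_s¹ ⇒ overall = 132/37 × 63/88 = 189/74

189/74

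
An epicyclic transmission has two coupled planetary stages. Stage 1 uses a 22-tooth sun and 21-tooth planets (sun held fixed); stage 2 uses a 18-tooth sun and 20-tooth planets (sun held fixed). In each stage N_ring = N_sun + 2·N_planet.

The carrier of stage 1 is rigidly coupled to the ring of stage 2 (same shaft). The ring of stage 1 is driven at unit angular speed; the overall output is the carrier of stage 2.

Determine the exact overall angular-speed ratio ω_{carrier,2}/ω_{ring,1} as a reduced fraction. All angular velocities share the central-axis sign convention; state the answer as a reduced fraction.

Stage 1: N_ring = 22 + 2·21 = 64
Stage 1: 22(ω_s−ω_c) = −64(ω_r−ω_c),  ω_s=0, ω_r=1
Stage 1: 22(0−ω_c) = −64(1−ω_c)  ⇒  86ω_c = 64  ⇒  ω_c = 32/43
  ⇒ ω_c¹/ω_r¹ = 32/43
Stage 2: N_ring = 18 + 2·20 = 58
Stage 2: 18(ω_s−ω_c) = −58(ω_r−ω_c),  ω_s=0, ω_r=1
Stage 2: 18(0−ω_c) = −58(1−ω_c)  ⇒  76ω_c = 58  ⇒  ω_c = 29/38
  ⇒ ω_c²/ω_r² = 29/38
Coupling ω_r² = ω_c¹ ⇒ overall = 32/43 × 29/38 = 464/817

464/817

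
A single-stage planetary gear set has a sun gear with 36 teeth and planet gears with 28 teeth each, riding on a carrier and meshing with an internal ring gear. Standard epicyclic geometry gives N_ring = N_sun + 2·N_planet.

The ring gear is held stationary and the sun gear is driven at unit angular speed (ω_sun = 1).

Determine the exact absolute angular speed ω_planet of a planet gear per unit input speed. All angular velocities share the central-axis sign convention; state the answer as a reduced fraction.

N_ring = 36 + 2·28 = 92
36(ω_s−ω_c) = −92(ω_r−ω_c),  ω_r=0, ω_s=1
36(1−ω_c) = −92(0−ω_c)  ⇒  128ω_c = 36  ⇒  ω_c = 9/32
sun–planet: 36·(1−9/32) = −28·(ω_p−ω_c)  ⇒  ω_p−ω_c = −(36/28)·(23/32) = -207/224
ω_p = 9/32 − 207/224 = -9/14

-9/14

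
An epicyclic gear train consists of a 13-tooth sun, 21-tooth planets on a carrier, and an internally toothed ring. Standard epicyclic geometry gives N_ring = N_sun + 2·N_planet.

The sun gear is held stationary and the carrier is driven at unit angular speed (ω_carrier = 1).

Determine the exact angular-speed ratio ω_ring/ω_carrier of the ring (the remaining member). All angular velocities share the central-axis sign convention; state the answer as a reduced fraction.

N_ring = 13 + 2·21 = 55
13(ω_s−ω_c) = −55(ω_r−ω_c),  ω_s=0, ω_c=1
ω_r = 1 − (13/55)(0−1) = 68/55
ω_r/ω_c = 68/55

68/55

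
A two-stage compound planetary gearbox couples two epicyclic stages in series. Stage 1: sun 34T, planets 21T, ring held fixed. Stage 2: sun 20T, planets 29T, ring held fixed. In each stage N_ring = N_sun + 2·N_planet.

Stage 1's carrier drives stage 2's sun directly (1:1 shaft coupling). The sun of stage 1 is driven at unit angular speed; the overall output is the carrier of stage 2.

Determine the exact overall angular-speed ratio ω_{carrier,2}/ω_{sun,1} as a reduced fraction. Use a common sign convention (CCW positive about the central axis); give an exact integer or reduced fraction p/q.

34/539

Stage 1: N_ring = 34 + 2·21 = 76
Stage 1: 34(ω_s−ω_c) = −76(ω_r−ω_c),  ω_r=0, ω_s=1
Stage 1: 34(1−ω_c) = −76(0−ω_c)  ⇒  110ω_c = 34  ⇒  ω_c = 17/55
  ⇒ ω_c¹/ω_s¹ = 17/55
Stage 2: N_ring = 20 + 2·29 = 78
Stage 2: 20(ω_s−ω_c) = −78(ω_r−ω_c),  ω_r=0, ω_s=1
Stage 2: 20(1−ω_c) = −78(0−ω_c)  ⇒  98ω_c = 20  ⇒  ω_c = 10/49
  ⇒ ω_c²/ω_s² = 10/49
Coupling ω_s² = ω_c¹ ⇒ overall = 17/55 × 10/49 = 34/539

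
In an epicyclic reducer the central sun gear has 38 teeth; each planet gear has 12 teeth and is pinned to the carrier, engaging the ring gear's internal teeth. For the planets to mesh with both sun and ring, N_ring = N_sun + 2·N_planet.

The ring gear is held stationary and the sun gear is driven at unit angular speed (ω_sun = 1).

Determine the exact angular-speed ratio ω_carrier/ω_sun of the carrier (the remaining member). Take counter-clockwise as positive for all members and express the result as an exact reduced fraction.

19/50

N_ring = 38 + 2·12 = 62
38(ω_s−ω_c) = −62(ω_r−ω_c),  ω_r=0, ω_s=1
38(1−ω_c) = −62(0−ω_c)  ⇒  100ω_c = 38  ⇒  ω_c = 19/50
ω_c/ω_s = 19/50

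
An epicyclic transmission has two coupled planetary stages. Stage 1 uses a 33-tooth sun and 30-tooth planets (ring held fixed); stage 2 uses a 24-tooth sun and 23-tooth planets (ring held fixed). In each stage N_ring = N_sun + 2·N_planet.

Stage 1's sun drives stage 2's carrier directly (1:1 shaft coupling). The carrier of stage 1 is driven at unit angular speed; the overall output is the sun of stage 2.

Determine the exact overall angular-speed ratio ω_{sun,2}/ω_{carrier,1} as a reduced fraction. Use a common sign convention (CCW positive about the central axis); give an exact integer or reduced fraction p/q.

329/22

Stage 1: N_ring = 33 + 2·30 = 93
Stage 1: 33(ω_s−ω_c) = −93(ω_r−ω_c),  ω_r=0, ω_c=1
Stage 1: ω_s = 1 − (93/33)(0−1) = 42/11
  ⇒ ω_s¹/ω_c¹ = 42/11
Stage 2: N_ring = 24 + 2·23 = 70
Stage 2: 24(ω_s−ω_c) = −70(ω_r−ω_c),  ω_r=0, ω_c=1
Stage 2: ω_s = 1 − (70/24)(0−1) = 47/12
  ⇒ ω_s²/ω_c² = 47/12
Coupling ω_c² = ω_s¹ ⇒ overall = 42/11 × 47/12 = 329/22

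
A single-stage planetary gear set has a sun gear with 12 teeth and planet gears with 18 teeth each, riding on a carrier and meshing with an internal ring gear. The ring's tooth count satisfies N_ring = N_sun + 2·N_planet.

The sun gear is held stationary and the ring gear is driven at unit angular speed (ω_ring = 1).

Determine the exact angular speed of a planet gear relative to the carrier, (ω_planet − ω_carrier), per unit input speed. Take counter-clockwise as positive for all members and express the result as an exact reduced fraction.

N_ring = 12 + 2·18 = 48
12(ω_s−ω_c) = −48(ω_r−ω_c),  ω_s=0, ω_r=1
12(0−ω_c) = −48(1−ω_c)  ⇒  60ω_c = 48  ⇒  ω_c = 4/5
sun–planet: 12·(0−4/5) = −18·(ω_p−ω_c)  ⇒  ω_p−ω_c = −(12/18)·(-4/5) = 8/15

8/15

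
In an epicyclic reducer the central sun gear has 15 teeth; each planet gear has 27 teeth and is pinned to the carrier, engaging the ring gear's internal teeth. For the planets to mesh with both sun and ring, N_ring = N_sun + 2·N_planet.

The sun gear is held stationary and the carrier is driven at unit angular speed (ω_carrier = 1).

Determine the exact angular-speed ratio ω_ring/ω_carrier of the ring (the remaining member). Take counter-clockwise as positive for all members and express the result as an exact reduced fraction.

28/23

N_ring = 15 + 2·27 = 69
15(ω_s−ω_c) = −69(ω_r−ω_c),  ω_s=0, ω_c=1
ω_r = 1 − (15/69)(0−1) = 28/23
ω_r/ω_c = 28/23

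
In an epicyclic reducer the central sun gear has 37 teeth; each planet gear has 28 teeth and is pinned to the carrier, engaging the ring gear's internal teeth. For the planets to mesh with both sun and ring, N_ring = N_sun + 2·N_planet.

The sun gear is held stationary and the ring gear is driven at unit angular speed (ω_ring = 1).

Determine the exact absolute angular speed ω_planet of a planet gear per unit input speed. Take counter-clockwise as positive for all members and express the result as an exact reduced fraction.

N_ring = 37 + 2·28 = 93
37(ω_s−ω_c) = −93(ω_r−ω_c),  ω_s=0, ω_r=1
37(0−ω_c) = −93(1−ω_c)  ⇒  130ω_c = 93  ⇒  ω_c = 93/130
sun–planet: 37·(0−93/130) = −28·(ω_p−ω_c)  ⇒  ω_p−ω_c = −(37/28)·(-93/130) = 3441/3640
ω_p = 93/130 + 3441/3640 = 93/56

93/56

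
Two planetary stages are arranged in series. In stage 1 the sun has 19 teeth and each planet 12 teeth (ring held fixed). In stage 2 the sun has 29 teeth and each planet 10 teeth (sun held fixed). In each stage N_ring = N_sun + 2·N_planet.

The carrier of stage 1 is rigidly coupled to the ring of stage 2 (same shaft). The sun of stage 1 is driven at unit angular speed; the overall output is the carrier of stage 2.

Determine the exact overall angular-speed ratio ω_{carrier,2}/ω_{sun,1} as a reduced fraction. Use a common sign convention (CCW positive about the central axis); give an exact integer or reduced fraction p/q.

931/4836

Stage 1: N_ring = 19 + 2·12 = 43
Stage 1: 19(ω_s−ω_c) = −43(ω_r−ω_c),  ω_r=0, ω_s=1
Stage 1: 19(1−ω_c) = −43(0−ω_c)  ⇒  62ω_c = 19  ⇒  ω_c = 19/62
  ⇒ ω_c¹/ω_s¹ = 19/62
Stage 2: N_ring = 29 + 2·10 = 49
Stage 2: 29(ω_s−ω_c) = −49(ω_r−ω_c),  ω_s=0, ω_r=1
Stage 2: 29(0−ω_c) = −49(1−ω_c)  ⇒  78ω_c = 49  ⇒  ω_c = 49/78
  ⇒ ω_c²/ω_r² = 49/78
Coupling ω_r² = ω_c¹ ⇒ overall = 19/62 × 49/78 = 931/4836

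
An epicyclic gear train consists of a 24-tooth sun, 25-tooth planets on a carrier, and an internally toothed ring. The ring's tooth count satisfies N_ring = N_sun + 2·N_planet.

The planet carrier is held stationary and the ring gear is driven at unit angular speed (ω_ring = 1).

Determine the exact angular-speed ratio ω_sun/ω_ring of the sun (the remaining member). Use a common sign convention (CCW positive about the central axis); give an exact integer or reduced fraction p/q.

-37/12

N_ring = 24 + 2·25 = 74
24(ω_s−ω_c) = −74(ω_r−ω_c),  ω_c=0, ω_r=1
ω_s = 0 − (74/24)(1−0) = -37/12
ω_s/ω_r = -37/12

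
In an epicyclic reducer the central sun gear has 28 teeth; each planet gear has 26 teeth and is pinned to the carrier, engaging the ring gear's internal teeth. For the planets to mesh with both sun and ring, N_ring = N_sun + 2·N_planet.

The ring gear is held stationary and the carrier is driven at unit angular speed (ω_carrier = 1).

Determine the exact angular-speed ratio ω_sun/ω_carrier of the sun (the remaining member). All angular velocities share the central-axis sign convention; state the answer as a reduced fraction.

N_ring = 28 + 2·26 = 80
28(ω_s−ω_c) = −80(ω_r−ω_c),  ω_r=0, ω_c=1
ω_s = 1 − (80/28)(0−1) = 27/7
ω_s/ω_c = 27/7

27/7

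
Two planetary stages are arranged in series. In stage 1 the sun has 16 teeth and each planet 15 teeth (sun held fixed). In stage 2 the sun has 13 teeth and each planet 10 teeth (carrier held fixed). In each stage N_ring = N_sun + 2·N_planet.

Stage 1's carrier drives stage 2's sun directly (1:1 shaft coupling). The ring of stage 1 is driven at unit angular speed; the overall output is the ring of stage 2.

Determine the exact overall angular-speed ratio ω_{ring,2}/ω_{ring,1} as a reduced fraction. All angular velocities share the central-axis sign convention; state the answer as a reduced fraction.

-299/1023

Stage 1: N_ring = 16 + 2·15 = 46
Stage 1: 16(ω_s−ω_c) = −46(ω_r−ω_c),  ω_s=0, ω_r=1
Stage 1: 16(0−ω_c) = −46(1−ω_c)  ⇒  62ω_c = 46  ⇒  ω_c = 23/31
  ⇒ ω_c¹/ω_r¹ = 23/31
Stage 2: N_ring = 13 + 2·10 = 33
Stage 2: 13(ω_s−ω_c) = −33(ω_r−ω_c),  ω_c=0, ω_s=1
Stage 2: ω_r = 0 − (13/33)(1−0) = -13/33
  ⇒ ω_r²/ω_s² = -13/33
Coupling ω_s² = ω_c¹ ⇒ overall = 23/31 × -13/33 = -299/1023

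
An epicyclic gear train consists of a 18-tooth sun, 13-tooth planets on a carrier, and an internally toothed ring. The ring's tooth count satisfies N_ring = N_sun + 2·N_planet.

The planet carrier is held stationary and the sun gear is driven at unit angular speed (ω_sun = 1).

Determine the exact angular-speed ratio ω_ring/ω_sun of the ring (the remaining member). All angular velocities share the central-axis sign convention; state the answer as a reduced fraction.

N_ring = 18 + 2·13 = 44
18(ω_s−ω_c) = −44(ω_r−ω_c),  ω_c=0, ω_s=1
ω_r = 0 − (18/44)(1−0) = -9/22
ω_r/ω_s = -9/22

-9/22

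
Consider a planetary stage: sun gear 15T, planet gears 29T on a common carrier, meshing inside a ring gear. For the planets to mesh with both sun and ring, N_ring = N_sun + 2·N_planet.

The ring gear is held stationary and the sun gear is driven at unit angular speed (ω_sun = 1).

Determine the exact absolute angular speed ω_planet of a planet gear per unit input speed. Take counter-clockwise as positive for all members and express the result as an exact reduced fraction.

N_ring = 15 + 2·29 = 73
15(ω_s−ω_c) = −73(ω_r−ω_c),  ω_r=0, ω_s=1
15(1−ω_c) = −73(0−ω_c)  ⇒  88ω_c = 15  ⇒  ω_c = 15/88
sun–planet: 15·(1−15/88) = −29·(ω_p−ω_c)  ⇒  ω_p−ω_c = −(15/29)·(73/88) = -1095/2552
ω_p = 15/88 − 1095/2552 = -15/58

-15/58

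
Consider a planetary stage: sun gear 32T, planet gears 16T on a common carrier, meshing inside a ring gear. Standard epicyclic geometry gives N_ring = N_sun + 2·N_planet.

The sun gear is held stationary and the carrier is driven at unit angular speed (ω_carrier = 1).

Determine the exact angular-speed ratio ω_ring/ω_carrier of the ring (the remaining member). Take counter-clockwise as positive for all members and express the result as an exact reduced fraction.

3/2

N_ring = 32 + 2·16 = 64
32(ω_s−ω_c) = −64(ω_r−ω_c),  ω_s=0, ω_c=1
ω_r = 1 − (32/64)(0−1) = 3/2
ω_r/ω_c = 3/2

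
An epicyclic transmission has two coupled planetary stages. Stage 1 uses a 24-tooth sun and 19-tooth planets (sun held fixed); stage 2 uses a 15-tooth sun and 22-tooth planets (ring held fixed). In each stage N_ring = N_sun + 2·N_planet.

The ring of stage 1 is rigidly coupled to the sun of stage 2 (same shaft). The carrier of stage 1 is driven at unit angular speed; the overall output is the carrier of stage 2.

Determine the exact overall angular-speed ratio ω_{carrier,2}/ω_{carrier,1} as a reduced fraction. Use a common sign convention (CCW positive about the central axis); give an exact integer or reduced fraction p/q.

Stage 1: N_ring = 24 + 2·19 = 62
Stage 1: 24(ω_s−ω_c) = −62(ω_r−ω_c),  ω_s=0, ω_c=1
Stage 1: ω_r = 1 − (24/62)(0−1) = 43/31
  ⇒ ω_r¹/ω_c¹ = 43/31
Stage 2: N_ring = 15 + 2·22 = 59
Stage 2: 15(ω_s−ω_c) = −59(ω_r−ω_c),  ω_r=0, ω_s=1
Stage 2: 15(1−ω_c) = −59(0−ω_c)  ⇒  74ω_c = 15  ⇒  ω_c = 15/74
  ⇒ ω_c²/ω_s² = 15/74
Coupling ω_s² = ω_r¹ ⇒ overall = 43/31 × 15/74 = 645/2294

645/2294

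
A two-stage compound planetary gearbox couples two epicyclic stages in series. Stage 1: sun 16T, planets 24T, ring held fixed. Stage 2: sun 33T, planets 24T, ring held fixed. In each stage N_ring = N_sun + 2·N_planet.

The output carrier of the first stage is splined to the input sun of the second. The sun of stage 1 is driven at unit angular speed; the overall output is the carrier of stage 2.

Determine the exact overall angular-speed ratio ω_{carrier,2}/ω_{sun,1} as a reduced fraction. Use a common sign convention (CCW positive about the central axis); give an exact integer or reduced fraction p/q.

Stage 1: N_ring = 16 + 2·24 = 64
Stage 1: 16(ω_s−ω_c) = −64(ω_r−ω_c),  ω_r=0, ω_s=1
Stage 1: 16(1−ω_c) = −64(0−ω_c)  ⇒  80ω_c = 16  ⇒  ω_c = 1/5
  ⇒ ω_c¹/ω_s¹ = 1/5
Stage 2: N_ring = 33 + 2·24 = 81
Stage 2: 33(ω_s−ω_c) = −81(ω_r−ω_c),  ω_r=0, ω_s=1
Stage 2: 33(1−ω_c) = −81(0−ω_c)  ⇒  114ω_c = 33  ⇒  ω_c = 11/38
  ⇒ ω_c²/ω_s² = 11/38
Coupling ω_s² = ω_c¹ ⇒ overall = 1/5 × 11/38 = 11/190

11/190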